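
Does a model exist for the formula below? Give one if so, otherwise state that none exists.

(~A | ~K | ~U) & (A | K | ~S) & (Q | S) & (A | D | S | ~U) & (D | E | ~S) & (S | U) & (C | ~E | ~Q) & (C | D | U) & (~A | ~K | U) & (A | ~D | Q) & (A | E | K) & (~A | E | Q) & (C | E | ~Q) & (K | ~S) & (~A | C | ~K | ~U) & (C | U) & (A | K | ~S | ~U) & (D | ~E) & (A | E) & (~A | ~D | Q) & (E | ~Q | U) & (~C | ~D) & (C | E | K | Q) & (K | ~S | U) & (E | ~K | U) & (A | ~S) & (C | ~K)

Try Q = False:
  (Q | S) forces S = True.
  (K | ~S) forces K = True.
  (A | ~S) forces A = True.
  (~A | ~K | ~U) forces U = False.
  clause (~A | ~K | U) is falsified — backtrack.
So Q = True.
Set A = True.
Try E = True:
  (C | ~E | ~Q) forces C = True.
  (D | ~E) forces D = True.
  clause (~C | ~D) is falsified — backtrack.
So E = False.
  then (C | E | ~Q) forces C = True.
  then (E | ~Q | U) forces U = True.
  then (~C | ~D) forces D = False.
  then (~A | ~K | ~U) forces K = False.
  then (D | E | ~S) forces S = False.
All clauses satisfied.

Q = True; A = True; E = False; U = True; K = False; D = False; S = False; C = True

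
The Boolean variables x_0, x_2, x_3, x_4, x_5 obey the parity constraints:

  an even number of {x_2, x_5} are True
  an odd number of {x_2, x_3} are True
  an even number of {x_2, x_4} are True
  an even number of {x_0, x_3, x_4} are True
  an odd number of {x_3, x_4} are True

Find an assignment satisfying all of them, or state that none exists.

x_0 = True, x_2 = False, x_3 = True, x_4 = False, x_5 = False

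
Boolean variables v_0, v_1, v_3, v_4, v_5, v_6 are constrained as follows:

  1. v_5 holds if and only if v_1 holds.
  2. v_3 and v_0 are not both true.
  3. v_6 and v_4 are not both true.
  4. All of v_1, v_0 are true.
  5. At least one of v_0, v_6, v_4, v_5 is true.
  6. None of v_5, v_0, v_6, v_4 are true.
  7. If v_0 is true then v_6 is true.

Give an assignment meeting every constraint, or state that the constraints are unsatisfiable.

Unsatisfiable — no assignment works.

Case v_0 = True:
  Constraint (6) is violated (v_0=T) — contradiction.
Case v_0 = False:
  Constraint (4) is violated (v_0=F) — contradiction.
Both cases fail — unsatisfiable.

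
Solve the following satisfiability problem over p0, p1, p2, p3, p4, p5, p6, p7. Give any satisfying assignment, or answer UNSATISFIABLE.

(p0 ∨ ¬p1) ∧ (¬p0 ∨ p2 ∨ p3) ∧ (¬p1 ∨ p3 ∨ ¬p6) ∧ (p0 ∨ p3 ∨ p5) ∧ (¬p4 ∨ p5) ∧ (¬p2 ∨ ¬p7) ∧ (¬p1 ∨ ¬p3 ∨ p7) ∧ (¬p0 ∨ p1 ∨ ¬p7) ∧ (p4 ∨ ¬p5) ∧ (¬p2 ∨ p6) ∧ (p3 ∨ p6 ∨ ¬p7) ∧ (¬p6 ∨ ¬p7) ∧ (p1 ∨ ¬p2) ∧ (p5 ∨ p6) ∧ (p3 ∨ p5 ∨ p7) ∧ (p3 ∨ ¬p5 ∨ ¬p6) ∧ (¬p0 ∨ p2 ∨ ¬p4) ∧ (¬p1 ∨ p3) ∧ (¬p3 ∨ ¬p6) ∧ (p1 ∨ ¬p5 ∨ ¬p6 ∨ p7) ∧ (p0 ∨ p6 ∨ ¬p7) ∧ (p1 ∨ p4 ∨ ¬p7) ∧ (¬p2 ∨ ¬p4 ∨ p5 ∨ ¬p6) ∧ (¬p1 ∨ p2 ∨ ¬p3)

p0 = False; p1 = False; p2 = False; p3 = False; p4 = True; p5 = True; p6 = False; p7 = False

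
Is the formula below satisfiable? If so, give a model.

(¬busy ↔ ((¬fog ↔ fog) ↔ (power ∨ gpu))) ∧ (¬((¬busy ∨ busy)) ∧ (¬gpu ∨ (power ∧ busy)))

No satisfying assignment exists.

The conjunct ¬((¬busy ∨ busy)) is unsatisfiable on its own:
  busy=F: evaluates to False.
  busy=T: evaluates to False.
So the whole conjunction is unsatisfiable.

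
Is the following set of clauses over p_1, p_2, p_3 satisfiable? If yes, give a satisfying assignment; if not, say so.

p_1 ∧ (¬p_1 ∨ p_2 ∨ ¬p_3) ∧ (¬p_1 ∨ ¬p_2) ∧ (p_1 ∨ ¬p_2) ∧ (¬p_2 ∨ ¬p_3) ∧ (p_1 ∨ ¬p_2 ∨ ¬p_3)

p_1 = True; p_2 = False; p_3 = False

Unit clause (p_1) forces p_1 = True.
In (¬p_1 ∨ ¬p_2) only ¬p_2 is left, so p_2 = False.
In (¬p_1 ∨ p_2 ∨ ¬p_3) only ¬p_3 is left, so p_3 = False.
Check each clause:
  (p_1): p_1 holds.
  (¬p_1 ∨ p_2 ∨ ¬p_3): ¬p_3 holds.
  (¬p_1 ∨ ¬p_2): ¬p_2 holds.
  (p_1 ∨ ¬p_2): p_1 holds.
  (¬p_2 ∨ ¬p_3): ¬p_2 holds.
  (p_1 ∨ ¬p_2 ∨ ¬p_3): p_1 holds.
All clauses satisfied.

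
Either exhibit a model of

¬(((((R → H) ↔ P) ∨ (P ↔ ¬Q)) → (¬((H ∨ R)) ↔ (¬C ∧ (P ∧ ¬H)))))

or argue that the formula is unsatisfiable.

R: False, P: True, H: False, C: True, Q: True

  ¬(((((R → H) ↔ P) ∨ (P ↔ ¬Q)) → (¬((H ∨ R)) ↔ (¬C ∧ (P ∧ ¬H))))) = True
    (((R → H) ↔ P) ∨ (P ↔ ¬Q)) → (¬((H ∨ R)) ↔ (¬C ∧ (P ∧ ¬H))) = False
      ((R → H) ↔ P) ∨ (P ↔ ¬Q) = True
        (R → H) ↔ P = True
          R → H = True
        P ↔ ¬Q = False
          ¬Q = False
      ¬((H ∨ R)) ↔ (¬C ∧ (P ∧ ¬H)) = False
        ¬((H ∨ R)) = True
          H ∨ R = False
        ¬C ∧ (P ∧ ¬H) = False
          ¬C = False
          P ∧ ¬H = True
            ¬H = True
The formula evaluates to True.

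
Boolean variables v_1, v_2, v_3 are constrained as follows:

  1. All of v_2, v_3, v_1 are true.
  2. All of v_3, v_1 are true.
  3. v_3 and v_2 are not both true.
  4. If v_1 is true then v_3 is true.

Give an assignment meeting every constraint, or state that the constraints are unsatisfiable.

Case v_2 = True:
  (1) forces v_3 = True.
  Constraint (3) is violated (v_3=T, v_2=T) — contradiction.
Case v_2 = False:
  Constraint (1) is violated (v_2=F) — contradiction.
Both cases fail — unsatisfiable.

No satisfying assignment exists.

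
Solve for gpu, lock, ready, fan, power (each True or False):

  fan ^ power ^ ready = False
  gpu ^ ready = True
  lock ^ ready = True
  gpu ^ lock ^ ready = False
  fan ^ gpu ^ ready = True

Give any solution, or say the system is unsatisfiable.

gpu: True; lock: True; ready: False; fan: False; power: False

fan ^ power ^ ready = F ^ F ^ F = False ✓
gpu ^ ready = T ^ F = True ✓
lock ^ ready = T ^ F = True ✓
gpu ^ lock ^ ready = T ^ T ^ F = False ✓
fan ^ gpu ^ ready = F ^ T ^ F = True ✓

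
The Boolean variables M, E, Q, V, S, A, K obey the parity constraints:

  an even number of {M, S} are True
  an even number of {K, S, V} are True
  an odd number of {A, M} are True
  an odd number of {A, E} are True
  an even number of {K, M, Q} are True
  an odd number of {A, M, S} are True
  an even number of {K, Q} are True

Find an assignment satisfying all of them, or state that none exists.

M=F, E=F, Q=T, V=T, S=F, A=T, K=T

{M, S}: 0 true → even ✓
{K, S, V}: 2 true → even ✓
{A, M}: 1 true → odd ✓
{A, E}: 1 true → odd ✓
{K, M, Q}: 2 true → even ✓
{A, M, S}: 1 true → odd ✓
{K, Q}: 2 true → even ✓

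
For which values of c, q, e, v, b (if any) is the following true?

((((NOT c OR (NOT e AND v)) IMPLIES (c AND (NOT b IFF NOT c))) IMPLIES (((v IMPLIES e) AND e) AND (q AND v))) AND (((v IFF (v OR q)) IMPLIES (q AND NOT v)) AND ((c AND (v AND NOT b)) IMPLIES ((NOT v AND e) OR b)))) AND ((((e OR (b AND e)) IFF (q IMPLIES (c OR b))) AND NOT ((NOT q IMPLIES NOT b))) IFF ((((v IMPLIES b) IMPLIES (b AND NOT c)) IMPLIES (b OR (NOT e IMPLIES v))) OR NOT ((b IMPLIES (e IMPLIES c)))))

UNSATISFIABLE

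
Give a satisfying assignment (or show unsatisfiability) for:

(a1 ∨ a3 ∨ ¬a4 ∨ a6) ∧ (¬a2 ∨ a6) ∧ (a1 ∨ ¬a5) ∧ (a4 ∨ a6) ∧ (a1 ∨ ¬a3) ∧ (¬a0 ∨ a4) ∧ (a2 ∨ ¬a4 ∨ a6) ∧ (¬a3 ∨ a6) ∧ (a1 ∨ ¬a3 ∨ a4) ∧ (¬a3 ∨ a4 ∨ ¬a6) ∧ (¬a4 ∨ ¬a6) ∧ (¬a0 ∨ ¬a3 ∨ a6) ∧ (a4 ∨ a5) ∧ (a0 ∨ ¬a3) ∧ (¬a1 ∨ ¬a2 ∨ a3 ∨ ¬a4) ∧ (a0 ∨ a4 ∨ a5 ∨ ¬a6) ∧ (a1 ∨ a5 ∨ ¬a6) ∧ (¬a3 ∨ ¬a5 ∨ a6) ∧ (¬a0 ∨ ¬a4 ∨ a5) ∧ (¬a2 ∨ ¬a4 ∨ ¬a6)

a0 = False, a1 = True, a2 = False, a3 = False, a4 = False, a5 = True, a6 = True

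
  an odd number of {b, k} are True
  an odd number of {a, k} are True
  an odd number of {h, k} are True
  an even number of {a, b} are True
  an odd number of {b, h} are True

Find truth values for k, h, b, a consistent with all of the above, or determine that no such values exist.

Unsatisfiable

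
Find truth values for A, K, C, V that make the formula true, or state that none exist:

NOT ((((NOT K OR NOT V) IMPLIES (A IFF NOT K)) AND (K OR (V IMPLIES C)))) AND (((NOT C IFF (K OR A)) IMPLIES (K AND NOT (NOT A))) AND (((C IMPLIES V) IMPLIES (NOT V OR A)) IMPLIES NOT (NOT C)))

A = False, K = False, C = False, V = True

  NOT ((((NOT K OR NOT V) IMPLIES (A IFF NOT K)) AND (K OR (V IMPLIES C)))) = True
    ((NOT K OR NOT V) IMPLIES (A IFF NOT K)) AND (K OR (V IMPLIES C)) = False
      (NOT K OR NOT V) IMPLIES (A IFF NOT K) = False
        NOT K OR NOT V = True
          NOT K = True
          NOT V = False
        A IFF NOT K = False
          NOT K = True
      K OR (V IMPLIES C) = False
        V IMPLIES C = False
  ((NOT C IFF (K OR A)) IMPLIES (K AND NOT (NOT A))) AND (((C IMPLIES V) IMPLIES (NOT V OR A)) IMPLIES NOT (NOT C)) = True
    (NOT C IFF (K OR A)) IMPLIES (K AND NOT (NOT A)) = True
      NOT C IFF (K OR A) = False
        NOT C = True
        K OR A = False
      K AND NOT (NOT A) = False
        NOT (NOT A) = False
          NOT A = True
    ((C IMPLIES V) IMPLIES (NOT V OR A)) IMPLIES NOT (NOT C) = True
      (C IMPLIES V) IMPLIES (NOT V OR A) = False
        C IMPLIES V = True
        NOT V OR A = False
          NOT V = False
      NOT (NOT C) = False
        NOT C = True
Both conjuncts True, so the formula holds.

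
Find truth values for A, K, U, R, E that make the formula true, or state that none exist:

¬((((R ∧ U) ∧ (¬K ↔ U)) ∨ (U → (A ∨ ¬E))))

A: False, K: True, U: True, R: False, E: True

  ¬((((R ∧ U) ∧ (¬K ↔ U)) ∨ (U → (A ∨ ¬E)))) = True
    ((R ∧ U) ∧ (¬K ↔ U)) ∨ (U → (A ∨ ¬E)) = False
      (R ∧ U) ∧ (¬K ↔ U) = False
        R ∧ U = False
        ¬K ↔ U = False
          ¬K = False
      U → (A ∨ ¬E) = False
        A ∨ ¬E = False
          ¬E = False
The formula evaluates to True.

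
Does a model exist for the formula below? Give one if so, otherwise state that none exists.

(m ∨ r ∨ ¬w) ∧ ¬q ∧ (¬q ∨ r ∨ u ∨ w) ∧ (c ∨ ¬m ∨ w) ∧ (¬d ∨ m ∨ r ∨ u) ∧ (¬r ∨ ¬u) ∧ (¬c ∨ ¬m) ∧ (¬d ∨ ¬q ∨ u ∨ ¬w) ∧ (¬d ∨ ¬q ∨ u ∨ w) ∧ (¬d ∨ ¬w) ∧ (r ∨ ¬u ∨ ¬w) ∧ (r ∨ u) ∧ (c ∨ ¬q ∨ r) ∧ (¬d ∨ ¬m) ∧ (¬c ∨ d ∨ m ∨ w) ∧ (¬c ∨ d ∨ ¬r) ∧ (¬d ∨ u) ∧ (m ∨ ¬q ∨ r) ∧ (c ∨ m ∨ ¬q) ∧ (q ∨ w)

m: False; w: True; q: False; d: False; c: False; r: True; u: False

Unit clause (¬q) forces q = False.
In (q ∨ w) only w is left, so w = True.
In (¬d ∨ ¬w) only ¬d is left, so d = False.
Set m = False.
  then (m ∨ r ∨ ¬w) forces r = True.
  then (¬r ∨ ¬u) forces u = False.
  then (¬c ∨ d ∨ ¬r) forces c = False.
All clauses satisfied.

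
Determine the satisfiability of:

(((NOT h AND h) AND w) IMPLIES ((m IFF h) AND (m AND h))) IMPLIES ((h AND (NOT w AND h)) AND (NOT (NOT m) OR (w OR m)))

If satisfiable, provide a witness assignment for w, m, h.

w = False; m = True; h = True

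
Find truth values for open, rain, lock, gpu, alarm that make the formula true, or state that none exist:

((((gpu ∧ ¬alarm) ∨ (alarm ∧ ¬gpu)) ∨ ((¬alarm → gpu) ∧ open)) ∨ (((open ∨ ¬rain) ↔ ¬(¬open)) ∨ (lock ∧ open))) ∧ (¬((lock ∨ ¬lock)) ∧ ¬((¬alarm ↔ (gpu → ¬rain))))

Unsatisfiable — no assignment works.

The conjunct ¬((lock ∨ ¬lock)) is unsatisfiable on its own:
  lock=F: evaluates to False.
  lock=T: evaluates to False.
So the whole conjunction is unsatisfiable.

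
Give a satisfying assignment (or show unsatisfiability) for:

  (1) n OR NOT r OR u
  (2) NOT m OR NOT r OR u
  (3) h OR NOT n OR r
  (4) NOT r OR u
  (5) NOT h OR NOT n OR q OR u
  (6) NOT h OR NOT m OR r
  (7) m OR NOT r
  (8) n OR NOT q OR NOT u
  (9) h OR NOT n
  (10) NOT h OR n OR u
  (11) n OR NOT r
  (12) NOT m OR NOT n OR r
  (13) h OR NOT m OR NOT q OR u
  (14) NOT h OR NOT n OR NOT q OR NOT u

n = True, q = True, r = False, m = False, h = True, u = False

Set n = True.
  then (h OR NOT n) forces h = True.
Set q = True.
  then (NOT h OR NOT n OR NOT q OR NOT u) forces u = False.
  then (NOT r OR u) forces r = False.
  then (NOT h OR NOT m OR r) forces m = False.
All clauses satisfied.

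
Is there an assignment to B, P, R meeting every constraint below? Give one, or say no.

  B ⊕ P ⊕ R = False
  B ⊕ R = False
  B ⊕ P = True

B = True, P = False, R = True

B ⊕ P ⊕ R = T ⊕ F ⊕ T = False ✓
B ⊕ R = T ⊕ T = False ✓
B ⊕ P = T ⊕ F = True ✓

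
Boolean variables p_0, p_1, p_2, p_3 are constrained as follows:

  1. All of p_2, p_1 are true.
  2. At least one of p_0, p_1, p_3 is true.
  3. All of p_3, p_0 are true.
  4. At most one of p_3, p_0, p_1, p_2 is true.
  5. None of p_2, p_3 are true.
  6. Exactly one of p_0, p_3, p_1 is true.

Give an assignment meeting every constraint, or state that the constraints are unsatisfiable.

The formula is unsatisfiable.

Case p_2 = True:
  Constraint (5) is violated (p_2=T) — contradiction.
Case p_2 = False:
  Constraint (1) is violated (p_2=F) — contradiction.
Both cases fail — unsatisfiable.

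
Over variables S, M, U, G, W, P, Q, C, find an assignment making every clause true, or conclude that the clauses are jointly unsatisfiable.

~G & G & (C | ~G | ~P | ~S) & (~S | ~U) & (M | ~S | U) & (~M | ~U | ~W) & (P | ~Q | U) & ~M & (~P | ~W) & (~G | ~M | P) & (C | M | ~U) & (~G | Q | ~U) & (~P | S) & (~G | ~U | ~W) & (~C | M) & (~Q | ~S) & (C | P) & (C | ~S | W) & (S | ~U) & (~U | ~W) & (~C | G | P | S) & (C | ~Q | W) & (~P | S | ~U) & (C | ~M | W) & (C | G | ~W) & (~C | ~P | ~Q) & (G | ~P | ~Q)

Case G = True:
  Clause (~G) is falsified — contradiction.
Case G = False:
  Clause (G) is falsified — contradiction.
Both cases fail, so the formula is unsatisfiable.

The formula is unsatisfiable.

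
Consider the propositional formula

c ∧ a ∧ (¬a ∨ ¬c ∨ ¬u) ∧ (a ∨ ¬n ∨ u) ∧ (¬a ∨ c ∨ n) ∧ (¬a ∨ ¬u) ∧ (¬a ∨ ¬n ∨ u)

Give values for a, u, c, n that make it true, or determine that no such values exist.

Unit clause (c) forces c = True.
Unit clause (a) forces a = True.
In (¬a ∨ ¬c ∨ ¬u) only ¬u is left, so u = False.
In (¬a ∨ ¬n ∨ u) only ¬n is left, so n = False.
Check each clause:
  (c): c holds.
  (a): a holds.
  (¬a ∨ ¬c ∨ ¬u): ¬u holds.
  (a ∨ ¬n ∨ u): a holds.
  (¬a ∨ c ∨ n): c holds.
  (¬a ∨ ¬u): ¬u holds.
  (¬a ∨ ¬n ∨ u): ¬n holds.
All clauses satisfied.

a=T; u=F; c=T; n=F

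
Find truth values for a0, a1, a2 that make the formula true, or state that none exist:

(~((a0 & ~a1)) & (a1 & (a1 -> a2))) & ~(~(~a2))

No satisfying assignment exists.

Case a1 = True: the formula simplifies to a2 & ~(~(~a2)).
  a2 = True: the conjunct ~(~(~a2)) becomes ~(~False) = False.
  a2 = False: the conjunct a2 is False.
Case a1 = False: the conjunct a1 is False.
Both cases fail — unsatisfiable.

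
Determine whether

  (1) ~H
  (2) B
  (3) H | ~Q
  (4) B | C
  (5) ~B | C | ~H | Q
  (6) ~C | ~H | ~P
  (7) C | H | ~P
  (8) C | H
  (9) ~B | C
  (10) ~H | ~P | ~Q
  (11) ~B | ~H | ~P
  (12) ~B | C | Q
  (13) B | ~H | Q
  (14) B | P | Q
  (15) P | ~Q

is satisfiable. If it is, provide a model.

H: False, P: False, C: True, Q: False, B: True

Unit clause (~H) forces H = False.
Unit clause (B) forces B = True.
In (H | ~Q) only ~Q is left, so Q = False.
In (C | H) only C is left, so C = True.
Set P = False.
All clauses satisfied.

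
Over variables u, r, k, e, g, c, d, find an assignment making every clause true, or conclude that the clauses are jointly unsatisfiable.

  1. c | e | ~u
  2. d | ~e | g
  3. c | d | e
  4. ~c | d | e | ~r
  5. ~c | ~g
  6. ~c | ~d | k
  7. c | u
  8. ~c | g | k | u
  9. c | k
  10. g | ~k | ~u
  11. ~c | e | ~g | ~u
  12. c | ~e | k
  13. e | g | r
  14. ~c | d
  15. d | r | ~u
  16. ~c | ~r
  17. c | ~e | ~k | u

Set u = True.
Set r = False.
  then (d | r | ~u) forces d = True.
Try k = False:
  (~c | ~d | k) forces c = False.
  clause (c | k) is falsified — backtrack.
So k = True.
  then (g | ~k | ~u) forces g = True.
  then (~c | ~g) forces c = False.
  then (c | e | ~u) forces e = True.
All clauses satisfied.

u=T, r=F, k=T, e=T, g=T, c=F, d=T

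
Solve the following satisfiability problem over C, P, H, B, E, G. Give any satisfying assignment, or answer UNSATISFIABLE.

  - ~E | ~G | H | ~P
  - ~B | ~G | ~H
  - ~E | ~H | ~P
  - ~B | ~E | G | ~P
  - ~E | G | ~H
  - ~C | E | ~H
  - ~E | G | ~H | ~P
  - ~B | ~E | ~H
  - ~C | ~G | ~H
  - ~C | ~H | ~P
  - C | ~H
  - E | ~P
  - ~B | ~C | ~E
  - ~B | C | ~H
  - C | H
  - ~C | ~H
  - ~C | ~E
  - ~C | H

Case C = True:
  (~C | ~H) forces H = False.
  Clause (~C | H) is falsified — contradiction.
Case C = False:
  (C | ~H) forces H = False.
  Clause (C | H) is falsified — contradiction.
Both cases fail, so the formula is unsatisfiable.

No satisfying assignment exists.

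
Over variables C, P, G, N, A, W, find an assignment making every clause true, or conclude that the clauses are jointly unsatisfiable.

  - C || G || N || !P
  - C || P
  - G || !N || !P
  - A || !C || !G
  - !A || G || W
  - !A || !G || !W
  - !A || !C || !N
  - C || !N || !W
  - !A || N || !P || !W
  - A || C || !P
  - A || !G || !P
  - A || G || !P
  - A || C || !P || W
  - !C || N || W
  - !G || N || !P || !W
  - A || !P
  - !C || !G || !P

Set C = True.
Set P = False.
Try G = True:
  (A || !C || !G) forces A = True.
  (!A || !G || !W) forces W = False.
  (!A || !C || !N) forces N = False.
  clause (!C || N || W) is falsified — backtrack.
So G = False.
Set N = False.
  then (!C || N || W) forces W = True.
Set A = True.
All clauses satisfied.

C = True, P = False, G = False, N = False, A = True, W = True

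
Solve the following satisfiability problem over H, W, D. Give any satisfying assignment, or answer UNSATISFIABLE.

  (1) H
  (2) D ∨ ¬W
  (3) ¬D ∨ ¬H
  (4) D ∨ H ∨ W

Unit clause (H) forces H = True.
In (¬D ∨ ¬H) only ¬D is left, so D = False.
In (D ∨ ¬W) only ¬W is left, so W = False.
All clauses satisfied.

H = True, W = False, D = False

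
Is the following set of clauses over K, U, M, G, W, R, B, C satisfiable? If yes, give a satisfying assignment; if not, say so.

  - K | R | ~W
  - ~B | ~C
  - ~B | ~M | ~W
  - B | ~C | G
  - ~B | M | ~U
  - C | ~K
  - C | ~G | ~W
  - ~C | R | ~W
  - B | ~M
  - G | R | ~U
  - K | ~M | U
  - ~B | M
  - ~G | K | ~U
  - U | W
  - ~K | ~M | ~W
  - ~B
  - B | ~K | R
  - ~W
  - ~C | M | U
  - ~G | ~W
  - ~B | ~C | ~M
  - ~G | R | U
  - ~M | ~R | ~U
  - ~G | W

Unit clause (~B) forces B = False.
Unit clause (~W) forces W = False.
In (~G | W) only ~G is left, so G = False.
In (B | ~C | G) only ~C is left, so C = False.
In (C | ~K) only ~K is left, so K = False.
In (B | ~M) only ~M is left, so M = False.
In (U | W) only U is left, so U = True.
In (G | R | ~U) only R is left, so R = True.
All clauses satisfied.

K = False; U = True; M = False; G = False; W = False; R = True; B = False; C = False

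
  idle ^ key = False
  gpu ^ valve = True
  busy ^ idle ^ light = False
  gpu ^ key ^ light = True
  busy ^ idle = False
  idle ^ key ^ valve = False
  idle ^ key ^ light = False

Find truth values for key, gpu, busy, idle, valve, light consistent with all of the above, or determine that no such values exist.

key=F; gpu=T; busy=F; idle=F; valve=F; light=F

idle ^ key = F ^ F = False ✓
gpu ^ valve = T ^ F = True ✓
busy ^ idle ^ light = F ^ F ^ F = False ✓
gpu ^ key ^ light = T ^ F ^ F = True ✓
busy ^ idle = F ^ F = False ✓
idle ^ key ^ valve = F ^ F ^ F = False ✓
idle ^ key ^ light = F ^ F ^ F = False ✓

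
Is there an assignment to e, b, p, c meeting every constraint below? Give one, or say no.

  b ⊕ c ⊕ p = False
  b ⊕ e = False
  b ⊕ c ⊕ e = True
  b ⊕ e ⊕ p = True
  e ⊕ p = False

The formula is unsatisfiable.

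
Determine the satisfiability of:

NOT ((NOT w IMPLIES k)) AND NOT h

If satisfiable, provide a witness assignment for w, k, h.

w=F; k=F; h=F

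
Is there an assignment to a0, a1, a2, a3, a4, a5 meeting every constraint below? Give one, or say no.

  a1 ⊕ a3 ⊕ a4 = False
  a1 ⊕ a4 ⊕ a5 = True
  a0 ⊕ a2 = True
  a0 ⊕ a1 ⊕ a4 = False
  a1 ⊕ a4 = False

a0 = False, a1 = True, a2 = True, a3 = False, a4 = True, a5 = True

a1 ⊕ a3 ⊕ a4 = T ⊕ F ⊕ T = False ✓
a1 ⊕ a4 ⊕ a5 = T ⊕ T ⊕ T = True ✓
a0 ⊕ a2 = F ⊕ T = True ✓
a0 ⊕ a1 ⊕ a4 = F ⊕ T ⊕ T = False ✓
a1 ⊕ a4 = T ⊕ T = False ✓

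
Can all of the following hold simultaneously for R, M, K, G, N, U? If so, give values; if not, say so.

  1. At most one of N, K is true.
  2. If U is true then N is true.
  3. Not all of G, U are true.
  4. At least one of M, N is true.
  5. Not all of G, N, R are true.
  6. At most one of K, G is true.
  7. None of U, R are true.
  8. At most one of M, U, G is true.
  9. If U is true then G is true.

R = False, M = True, K = False, G = False, N = False, U = False

  (1) {N, K}: 0 true — at most one ✓
  (2) U=F ⇒ N: vacuous ✓
  (3) {G, U}: 0/2 true — not all ✓
  (4) {M, N}: 1 true — at least one ✓
  (5) {G, N, R}: 0/3 true — not all ✓
  (6) {K, G}: 0 true — at most one ✓
  (7) {U, R}: 0 true — none ✓
  (8) {M, U, G}: 1 true — at most one ✓
  (9) U=F ⇒ G: vacuous ✓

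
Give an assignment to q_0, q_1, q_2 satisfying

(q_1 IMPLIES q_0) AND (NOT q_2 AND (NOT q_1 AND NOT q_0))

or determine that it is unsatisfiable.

q_0=F, q_1=F, q_2=F

  q_1 IMPLIES q_0 = True
  NOT q_2 AND (NOT q_1 AND NOT q_0) = True
    NOT q_2 = True
    NOT q_1 AND NOT q_0 = True
      NOT q_1 = True
      NOT q_0 = True
Both conjuncts True, so the formula holds.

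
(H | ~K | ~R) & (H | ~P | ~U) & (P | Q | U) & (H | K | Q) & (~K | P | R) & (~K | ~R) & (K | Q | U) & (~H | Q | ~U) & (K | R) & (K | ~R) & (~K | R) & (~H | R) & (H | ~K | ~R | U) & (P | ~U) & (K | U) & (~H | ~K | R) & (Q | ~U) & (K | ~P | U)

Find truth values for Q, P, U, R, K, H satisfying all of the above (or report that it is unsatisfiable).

Unsatisfiable — no assignment works.

Case R = True:
  (~K | ~R) forces K = False.
  Clause (K | ~R) is falsified — contradiction.
Case R = False:
  (K | R) forces K = True.
  Clause (~K | R) is falsified — contradiction.
Both cases fail, so the formula is unsatisfiable.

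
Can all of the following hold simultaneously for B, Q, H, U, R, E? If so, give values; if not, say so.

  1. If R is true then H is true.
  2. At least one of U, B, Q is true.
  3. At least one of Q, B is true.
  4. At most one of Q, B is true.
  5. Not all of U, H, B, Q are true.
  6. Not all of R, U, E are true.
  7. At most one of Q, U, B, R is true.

B = True, Q = False, H = False, U = False, R = False, E = False

  (1) R=F ⇒ H: vacuous ✓
  (2) {U, B, Q}: 1 true — at least one ✓
  (3) {Q, B}: 1 true — at least one ✓
  (4) {Q, B}: 1 true — at most one ✓
  (5) {U, H, B, Q}: 1/4 true — not all ✓
  (6) {R, U, E}: 0/3 true — not all ✓
  (7) {Q, U, B, R}: 1 true — at most one ✓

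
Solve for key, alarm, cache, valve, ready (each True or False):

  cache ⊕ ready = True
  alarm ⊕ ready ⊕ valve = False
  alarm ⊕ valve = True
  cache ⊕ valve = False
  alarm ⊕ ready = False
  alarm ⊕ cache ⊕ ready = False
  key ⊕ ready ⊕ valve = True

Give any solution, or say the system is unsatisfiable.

key = False, alarm = True, cache = False, valve = False, ready = True

cache ⊕ ready = F ⊕ T = True ✓
alarm ⊕ ready ⊕ valve = T ⊕ T ⊕ F = False ✓
alarm ⊕ valve = T ⊕ F = True ✓
cache ⊕ valve = F ⊕ F = False ✓
alarm ⊕ ready = T ⊕ T = False ✓
alarm ⊕ cache ⊕ ready = T ⊕ F ⊕ T = False ✓
key ⊕ ready ⊕ valve = F ⊕ T ⊕ F = True ✓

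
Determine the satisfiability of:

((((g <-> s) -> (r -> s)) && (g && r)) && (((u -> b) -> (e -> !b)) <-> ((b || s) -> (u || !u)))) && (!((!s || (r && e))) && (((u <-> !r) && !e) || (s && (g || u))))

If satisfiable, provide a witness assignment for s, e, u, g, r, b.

s=T, e=F, u=F, g=T, r=T, b=T

  (((g <-> s) -> (r -> s)) && (g && r)) && (((u -> b) -> (e -> !b)) <-> ((b || s) -> (u || !u))) = True
    ((g <-> s) -> (r -> s)) && (g && r) = True
      (g <-> s) -> (r -> s) = True
        g <-> s = True
        r -> s = True
      g && r = True
    ((u -> b) -> (e -> !b)) <-> ((b || s) -> (u || !u)) = True
      (u -> b) -> (e -> !b) = True
        u -> b = True
        e -> !b = True
          !b = False
      (b || s) -> (u || !u) = True
        b || s = True
        u || !u = True
          !u = True
  !((!s || (r && e))) && (((u <-> !r) && !e) || (s && (g || u))) = True
    !((!s || (r && e))) = True
      !s || (r && e) = False
        !s = False
        r && e = False
    ((u <-> !r) && !e) || (s && (g || u)) = True
      (u <-> !r) && !e = True
        u <-> !r = True
          !r = False
        !e = True
      s && (g || u) = True
        g || u = True
Both conjuncts True, so the formula holds.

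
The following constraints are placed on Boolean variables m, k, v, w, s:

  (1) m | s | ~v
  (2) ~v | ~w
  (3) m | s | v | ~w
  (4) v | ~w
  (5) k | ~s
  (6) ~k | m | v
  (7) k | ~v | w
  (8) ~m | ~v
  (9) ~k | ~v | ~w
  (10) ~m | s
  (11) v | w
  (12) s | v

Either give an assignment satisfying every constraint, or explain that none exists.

Try m = True:
  (~m | ~v) forces v = False.
  (v | ~w) forces w = False.
  clause (v | w) is falsified — backtrack.
So m = False.
Try k = False:
  (k | ~s) forces s = False.
  (m | s | ~v) forces v = False.
  clause (s | v) is falsified — backtrack.
So k = True.
  then (~k | m | v) forces v = True.
  then (~k | ~v | ~w) forces w = False.
  then (m | s | ~v) forces s = True.
All clauses satisfied.

m: False, k: True, v: True, w: False, s: True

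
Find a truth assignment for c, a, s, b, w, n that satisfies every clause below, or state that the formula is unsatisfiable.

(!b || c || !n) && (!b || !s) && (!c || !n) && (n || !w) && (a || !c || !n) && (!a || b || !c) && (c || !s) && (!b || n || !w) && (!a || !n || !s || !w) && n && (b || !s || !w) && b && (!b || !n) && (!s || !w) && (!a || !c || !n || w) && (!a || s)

UNSATISFIABLE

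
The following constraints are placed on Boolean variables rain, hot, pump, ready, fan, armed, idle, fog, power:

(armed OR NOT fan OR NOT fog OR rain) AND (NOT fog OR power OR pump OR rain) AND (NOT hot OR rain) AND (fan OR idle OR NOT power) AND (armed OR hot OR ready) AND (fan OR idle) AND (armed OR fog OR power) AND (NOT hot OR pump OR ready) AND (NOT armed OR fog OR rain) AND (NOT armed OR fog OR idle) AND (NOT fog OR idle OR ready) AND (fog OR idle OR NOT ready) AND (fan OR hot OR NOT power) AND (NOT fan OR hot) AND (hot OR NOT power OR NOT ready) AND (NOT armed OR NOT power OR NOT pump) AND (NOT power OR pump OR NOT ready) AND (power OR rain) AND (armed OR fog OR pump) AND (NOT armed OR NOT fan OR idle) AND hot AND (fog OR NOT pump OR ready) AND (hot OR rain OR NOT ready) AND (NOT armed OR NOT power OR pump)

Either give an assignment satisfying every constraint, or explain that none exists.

Unit clause (hot) forces hot = True.
In (NOT hot OR rain) only rain is left, so rain = True.
Set pump = True.
Set ready = True.
Set fan = True.
Set armed = False.
Set idle = False.
  then (fog OR idle OR NOT ready) forces fog = True.
Set power = True.
All clauses satisfied.

rain=T, hot=T, pump=T, ready=T, fan=T, armed=F, idle=F, fog=T, power=T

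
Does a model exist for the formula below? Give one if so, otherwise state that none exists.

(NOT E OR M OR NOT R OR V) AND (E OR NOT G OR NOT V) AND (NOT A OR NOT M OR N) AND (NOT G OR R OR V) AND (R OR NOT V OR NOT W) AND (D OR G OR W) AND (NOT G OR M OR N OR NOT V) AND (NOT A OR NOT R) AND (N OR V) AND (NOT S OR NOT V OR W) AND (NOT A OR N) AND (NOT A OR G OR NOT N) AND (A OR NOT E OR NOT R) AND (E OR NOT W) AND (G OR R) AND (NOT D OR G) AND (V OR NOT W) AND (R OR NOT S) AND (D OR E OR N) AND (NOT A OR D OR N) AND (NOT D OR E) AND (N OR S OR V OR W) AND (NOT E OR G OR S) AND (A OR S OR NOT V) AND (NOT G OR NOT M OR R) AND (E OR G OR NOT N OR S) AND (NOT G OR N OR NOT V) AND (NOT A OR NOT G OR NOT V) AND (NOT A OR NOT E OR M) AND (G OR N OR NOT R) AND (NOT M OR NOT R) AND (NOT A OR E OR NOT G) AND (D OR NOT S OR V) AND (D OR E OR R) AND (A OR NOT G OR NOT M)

Set G = True.
Set M = False.
Try N = False:
  (NOT G OR M OR N OR NOT V) forces V = False.
  clause (N OR V) is falsified — backtrack.
So N = True.
Set S = False.
Try D = True:
  (NOT D OR E) forces E = True.
  (NOT A OR NOT E OR M) forces A = False.
  (A OR NOT E OR NOT R) forces R = False.
  (NOT G OR R OR V) forces V = True.
  clause (A OR S OR NOT V) is falsified — backtrack.
So D = False.
Set A = False.
  then (A OR S OR NOT V) forces V = False.
  then (NOT G OR R OR V) forces R = True.
  then (A OR NOT E OR NOT R) forces E = False.
  then (E OR NOT W) forces W = False.
All clauses satisfied.

G: True, M: False, N: True, S: False, D: False, A: False, R: True, W: False, E: False, V: False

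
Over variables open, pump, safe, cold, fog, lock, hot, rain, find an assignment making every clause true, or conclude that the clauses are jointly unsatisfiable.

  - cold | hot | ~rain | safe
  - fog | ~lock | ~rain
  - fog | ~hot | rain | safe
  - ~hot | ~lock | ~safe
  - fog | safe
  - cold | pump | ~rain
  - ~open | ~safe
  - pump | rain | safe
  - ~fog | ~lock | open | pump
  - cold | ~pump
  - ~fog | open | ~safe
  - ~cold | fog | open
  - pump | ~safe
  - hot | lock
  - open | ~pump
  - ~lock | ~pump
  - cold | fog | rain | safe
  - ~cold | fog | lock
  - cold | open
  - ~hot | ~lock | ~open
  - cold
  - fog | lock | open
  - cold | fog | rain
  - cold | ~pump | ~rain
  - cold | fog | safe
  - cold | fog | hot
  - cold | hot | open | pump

Unit clause (cold) forces cold = True.
Set open = True.
  then (~open | ~safe) forces safe = False.
  then (fog | safe) forces fog = True.
Set pump = True.
  then (~lock | ~pump) forces lock = False.
  then (hot | lock) forces hot = True.
Set rain = False.
All clauses satisfied.

open=T, pump=T, safe=F, cold=T, fog=T, lock=F, hot=T, rain=F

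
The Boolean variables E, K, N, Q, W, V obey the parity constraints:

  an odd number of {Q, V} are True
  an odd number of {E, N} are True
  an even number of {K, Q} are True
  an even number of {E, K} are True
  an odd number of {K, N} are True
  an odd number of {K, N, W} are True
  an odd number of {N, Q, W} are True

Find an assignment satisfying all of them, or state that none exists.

E=T; K=T; N=F; Q=T; W=F; V=F

{Q, V}: 1 true → odd ✓
{E, N}: 1 true → odd ✓
{K, Q}: 2 true → even ✓
{E, K}: 2 true → even ✓
{K, N}: 1 true → odd ✓
{K, N, W}: 1 true → odd ✓
{N, Q, W}: 1 true → odd ✓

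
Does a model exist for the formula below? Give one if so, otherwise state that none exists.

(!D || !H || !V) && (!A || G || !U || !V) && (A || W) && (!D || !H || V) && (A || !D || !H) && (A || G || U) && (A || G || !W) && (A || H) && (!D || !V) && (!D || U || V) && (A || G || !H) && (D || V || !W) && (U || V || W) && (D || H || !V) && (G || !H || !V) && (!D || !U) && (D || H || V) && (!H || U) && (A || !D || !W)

W = False, U = True, G = True, H = True, A = True, V = False, D = False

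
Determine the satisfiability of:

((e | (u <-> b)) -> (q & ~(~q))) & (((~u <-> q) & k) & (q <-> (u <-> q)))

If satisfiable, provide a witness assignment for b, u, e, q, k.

b=F, u=T, e=F, q=F, k=T

  (e | (u <-> b)) -> (q & ~(~q)) = True
    e | (u <-> b) = False
      u <-> b = False
    q & ~(~q) = False
      ~(~q) = False
        ~q = True
  ((~u <-> q) & k) & (q <-> (u <-> q)) = True
    (~u <-> q) & k = True
      ~u <-> q = True
        ~u = False
    q <-> (u <-> q) = True
      u <-> q = False
Both conjuncts True, so the formula holds.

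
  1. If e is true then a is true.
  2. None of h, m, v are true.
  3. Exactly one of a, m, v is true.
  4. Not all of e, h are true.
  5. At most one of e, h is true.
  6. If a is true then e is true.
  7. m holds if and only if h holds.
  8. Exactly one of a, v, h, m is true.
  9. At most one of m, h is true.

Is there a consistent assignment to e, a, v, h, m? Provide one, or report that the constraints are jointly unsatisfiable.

e = True; a = True; v = False; h = False; m = False

  (1) e=T ⇒ a: T ✓
  (2) {h, m, v}: 0 true — none ✓
  (3) {a, m, v}: 1 true — exactly one ✓
  (4) {e, h}: 1/2 true — not all ✓
  (5) {e, h}: 1 true — at most one ✓
  (6) a=T ⇒ e: T ✓
  (7) m=F, h=F — same ✓
  (8) {a, v, h, m}: 1 true — exactly one ✓
  (9) {m, h}: 0 true — at most one ✓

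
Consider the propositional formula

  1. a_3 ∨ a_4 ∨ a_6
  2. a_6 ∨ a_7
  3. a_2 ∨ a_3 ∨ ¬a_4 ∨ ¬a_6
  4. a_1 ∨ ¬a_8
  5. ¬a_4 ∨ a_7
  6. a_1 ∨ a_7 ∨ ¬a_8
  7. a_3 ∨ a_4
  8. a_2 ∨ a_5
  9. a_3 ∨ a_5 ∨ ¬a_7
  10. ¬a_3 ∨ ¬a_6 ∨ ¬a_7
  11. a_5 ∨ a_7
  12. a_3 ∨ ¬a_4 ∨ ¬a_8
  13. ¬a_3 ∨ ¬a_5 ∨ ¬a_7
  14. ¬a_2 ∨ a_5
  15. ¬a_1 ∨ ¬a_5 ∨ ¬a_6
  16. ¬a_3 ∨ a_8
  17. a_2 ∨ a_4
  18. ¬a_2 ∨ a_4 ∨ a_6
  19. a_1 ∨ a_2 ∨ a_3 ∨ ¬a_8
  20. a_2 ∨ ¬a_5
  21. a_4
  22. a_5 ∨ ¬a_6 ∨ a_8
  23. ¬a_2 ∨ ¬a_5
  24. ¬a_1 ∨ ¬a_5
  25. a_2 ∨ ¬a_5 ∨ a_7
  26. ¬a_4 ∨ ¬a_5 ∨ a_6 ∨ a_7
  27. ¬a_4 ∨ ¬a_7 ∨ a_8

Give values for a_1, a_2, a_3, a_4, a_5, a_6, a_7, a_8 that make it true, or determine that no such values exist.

The formula is unsatisfiable.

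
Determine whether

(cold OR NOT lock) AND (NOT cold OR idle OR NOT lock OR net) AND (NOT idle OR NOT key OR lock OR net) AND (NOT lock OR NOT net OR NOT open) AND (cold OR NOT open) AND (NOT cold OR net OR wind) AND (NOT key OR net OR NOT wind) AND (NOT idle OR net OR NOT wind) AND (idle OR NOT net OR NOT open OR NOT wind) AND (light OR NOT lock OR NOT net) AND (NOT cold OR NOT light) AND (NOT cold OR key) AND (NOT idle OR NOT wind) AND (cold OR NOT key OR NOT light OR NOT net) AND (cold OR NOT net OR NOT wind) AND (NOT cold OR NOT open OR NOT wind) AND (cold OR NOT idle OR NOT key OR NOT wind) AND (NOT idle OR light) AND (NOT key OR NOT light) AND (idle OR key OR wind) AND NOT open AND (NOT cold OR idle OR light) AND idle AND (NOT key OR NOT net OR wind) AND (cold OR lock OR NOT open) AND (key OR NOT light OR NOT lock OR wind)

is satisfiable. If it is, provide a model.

light = True; lock = False; key = False; cold = False; open = False; idle = True; net = True; wind = False

Unit clause (NOT open) forces open = False.
Unit clause (idle) forces idle = True.
In (NOT idle OR NOT wind) only NOT wind is left, so wind = False.
In (NOT idle OR light) only light is left, so light = True.
In (NOT key OR NOT light) only NOT key is left, so key = False.
In (key OR NOT light OR NOT lock OR wind) only NOT lock is left, so lock = False.
In (NOT cold OR NOT light) only NOT cold is left, so cold = False.
Set net = True.
All clauses satisfied.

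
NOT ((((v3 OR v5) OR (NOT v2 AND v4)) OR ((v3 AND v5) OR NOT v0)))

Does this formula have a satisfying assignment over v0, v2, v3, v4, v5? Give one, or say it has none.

v0: True, v2: False, v3: False, v4: False, v5: False

  NOT ((((v3 OR v5) OR (NOT v2 AND v4)) OR ((v3 AND v5) OR NOT v0))) = True
    ((v3 OR v5) OR (NOT v2 AND v4)) OR ((v3 AND v5) OR NOT v0) = False
      (v3 OR v5) OR (NOT v2 AND v4) = False
        v3 OR v5 = False
        NOT v2 AND v4 = False
          NOT v2 = True
      (v3 AND v5) OR NOT v0 = False
        v3 AND v5 = False
        NOT v0 = False
The formula evaluates to True.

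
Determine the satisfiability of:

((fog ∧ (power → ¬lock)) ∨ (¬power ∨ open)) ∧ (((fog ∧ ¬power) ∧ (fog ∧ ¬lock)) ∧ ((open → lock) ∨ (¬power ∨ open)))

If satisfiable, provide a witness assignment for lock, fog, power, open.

lock=F, fog=T, power=F, open=T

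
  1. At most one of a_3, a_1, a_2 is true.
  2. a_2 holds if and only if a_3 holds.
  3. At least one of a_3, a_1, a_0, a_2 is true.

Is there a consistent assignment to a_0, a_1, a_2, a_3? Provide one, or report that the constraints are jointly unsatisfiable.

a_0=T; a_1=F; a_2=F; a_3=F

  (1) {a_3, a_1, a_2}: 0 true — at most one ✓
  (2) a_2=F, a_3=F — same ✓
  (3) {a_3, a_1, a_0, a_2}: 1 true — at least one ✓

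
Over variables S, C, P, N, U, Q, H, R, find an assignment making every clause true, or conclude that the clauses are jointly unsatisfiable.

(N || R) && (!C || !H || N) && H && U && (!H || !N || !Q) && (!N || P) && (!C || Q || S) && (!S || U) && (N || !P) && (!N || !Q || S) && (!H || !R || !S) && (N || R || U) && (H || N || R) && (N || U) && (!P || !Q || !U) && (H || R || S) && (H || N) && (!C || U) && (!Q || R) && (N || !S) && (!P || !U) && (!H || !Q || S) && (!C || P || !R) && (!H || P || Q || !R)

Case U = True:
  (H) forces H = True.
  (!P || !U) forces P = False.
  (!N || P) forces N = False.
  (N || R) forces R = True.
  (!C || !H || N) forces C = False.
  (!H || !R || !S) forces S = False.
  (!H || !Q || S) forces Q = False.
  Clause (!H || P || Q || !R) is falsified — contradiction.
Case U = False:
  Clause (U) is falsified — contradiction.
Both cases fail, so the formula is unsatisfiable.

No satisfying assignment exists.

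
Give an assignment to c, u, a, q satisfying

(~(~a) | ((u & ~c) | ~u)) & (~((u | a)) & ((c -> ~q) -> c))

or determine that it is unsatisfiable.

c=T, u=F, a=F, q=T

  ~(~a) | ((u & ~c) | ~u) = True
    ~(~a) = False
      ~a = True
    (u & ~c) | ~u = True
      u & ~c = False
        ~c = False
      ~u = True
  ~((u | a)) & ((c -> ~q) -> c) = True
    ~((u | a)) = True
      u | a = False
    (c -> ~q) -> c = True
      c -> ~q = False
        ~q = False
Both conjuncts True, so the formula holds.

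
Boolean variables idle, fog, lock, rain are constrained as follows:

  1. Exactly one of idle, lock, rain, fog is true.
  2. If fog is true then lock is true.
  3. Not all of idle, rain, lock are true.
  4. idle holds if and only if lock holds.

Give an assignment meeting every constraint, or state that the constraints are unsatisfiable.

idle = False, fog = False, lock = False, rain = True

  (1) {idle, lock, rain, fog}: 1 true — exactly one ✓
  (2) fog=F ⇒ lock: vacuous ✓
  (3) {idle, rain, lock}: 1/3 true — not all ✓
  (4) idle=F, lock=F — same ✓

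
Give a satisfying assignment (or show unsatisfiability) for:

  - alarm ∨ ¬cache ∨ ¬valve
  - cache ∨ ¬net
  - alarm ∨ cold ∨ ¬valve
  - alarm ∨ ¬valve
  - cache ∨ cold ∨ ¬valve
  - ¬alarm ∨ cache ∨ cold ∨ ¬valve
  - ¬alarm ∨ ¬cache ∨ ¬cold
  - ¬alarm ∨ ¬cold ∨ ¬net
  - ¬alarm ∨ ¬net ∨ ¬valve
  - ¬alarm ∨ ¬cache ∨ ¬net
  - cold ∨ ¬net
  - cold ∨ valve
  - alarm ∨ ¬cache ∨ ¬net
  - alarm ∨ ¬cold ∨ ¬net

Set cold = True.
Set cache = False.
  then (cache ∨ ¬net) forces net = False.
Set alarm = False.
  then (alarm ∨ ¬valve) forces valve = False.
All clauses satisfied.

cold = True, cache = False, net = False, alarm = False, valve = False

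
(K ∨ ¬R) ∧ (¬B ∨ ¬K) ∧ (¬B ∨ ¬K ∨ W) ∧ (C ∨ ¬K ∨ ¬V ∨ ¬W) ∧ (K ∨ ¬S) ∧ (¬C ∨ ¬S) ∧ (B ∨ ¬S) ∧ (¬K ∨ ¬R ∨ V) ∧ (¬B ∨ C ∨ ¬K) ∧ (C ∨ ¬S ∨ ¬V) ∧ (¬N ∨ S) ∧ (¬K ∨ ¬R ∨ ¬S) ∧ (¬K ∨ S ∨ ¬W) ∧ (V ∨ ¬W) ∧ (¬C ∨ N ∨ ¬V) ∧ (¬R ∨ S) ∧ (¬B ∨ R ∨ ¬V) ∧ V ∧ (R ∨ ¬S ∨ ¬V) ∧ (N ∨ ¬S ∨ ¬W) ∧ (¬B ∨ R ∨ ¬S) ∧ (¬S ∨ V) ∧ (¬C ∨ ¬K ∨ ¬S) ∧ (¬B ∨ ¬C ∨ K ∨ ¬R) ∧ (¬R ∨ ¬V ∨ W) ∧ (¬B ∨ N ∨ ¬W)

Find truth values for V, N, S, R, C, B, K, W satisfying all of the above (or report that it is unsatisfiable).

V=T, N=F, S=F, R=F, C=F, B=F, K=T, W=F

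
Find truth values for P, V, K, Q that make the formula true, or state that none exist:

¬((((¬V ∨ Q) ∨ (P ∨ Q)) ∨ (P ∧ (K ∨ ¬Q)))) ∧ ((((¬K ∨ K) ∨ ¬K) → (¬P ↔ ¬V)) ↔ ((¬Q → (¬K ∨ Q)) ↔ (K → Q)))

UNSATISFIABLE

Case Q = True: the conjunct ¬((((¬V ∨ Q) ∨ (P ∨ Q)) ∨ (P ∧ (K ∨ ¬Q)))) becomes ¬((True ∨ (P ∧ K))) = False.
Case Q = False: the formula simplifies to ¬(((¬V ∨ P) ∨ P)) ∧ ((((¬K ∨ K) ∨ ¬K) → (¬P ↔ ¬V)) ↔ (¬K ↔ ¬K)).
  P = True: the conjunct ¬(((¬V ∨ P) ∨ P)) becomes ¬((True ∨ True)) = False.
  P = False: simplifies to ¬(¬V) ∧ ((((¬K ∨ K) ∨ ¬K) → ¬V) ↔ (¬K ↔ ¬K)).
    K = True: simplifies to ¬(¬V) ∧ ¬V.
      V = True: the conjunct ¬V is False.
      V = False: the conjunct ¬(¬V) becomes ¬(¬False) = False.
    K = False: simplifies to ¬(¬V) ∧ ¬V.
      V = True: the conjunct ¬V is False.
      V = False: the conjunct ¬(¬V) becomes ¬(¬False) = False.
Both cases fail — unsatisfiable.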